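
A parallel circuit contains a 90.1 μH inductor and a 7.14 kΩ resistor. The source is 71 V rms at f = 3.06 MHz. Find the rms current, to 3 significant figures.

42.2 mA

ω = 2πf = 1.923e+07 rad/s
X_L = ωL = 1730 Ω
Parallel: admittances add. Y = 1/R + 1/(jωL)
Y = (0.000140 − j0.000577) S
|Y| = 0.000594 S → |Z| = 1/|Y| = 1680 Ω, ∠Z = −∠Y = 76.4°
I = V/|Z| = 71/1680 = 42.2 mA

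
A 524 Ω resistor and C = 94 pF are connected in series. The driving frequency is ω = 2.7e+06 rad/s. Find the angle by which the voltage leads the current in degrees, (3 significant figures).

X_C = 1/(ωC) = 3940 Ω
Z = 524 − j3940 Ω
|Z| = √(524² + 3940²) = 3970 Ω
∠Z = arctan(-3940/524) = -82.4°

-82.4°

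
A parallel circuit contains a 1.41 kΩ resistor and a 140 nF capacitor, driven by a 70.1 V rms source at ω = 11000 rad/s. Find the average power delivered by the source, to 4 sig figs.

3.485 W

X_C = 1/(ωC) = 649.4 Ω
Parallel: admittances add. Y = 1/R + jωC
Y = (0.0007092 + j0.001540) S
|Y| = 0.001695 S → |Z| = 1/|Y| = 589.8 Ω, ∠Z = −∠Y = -65.27°
I = V/|Z| = 118.9 mA
P = VI cos φ = 70.1 × 0.1189 × cos(-65.27°) = 3.485 W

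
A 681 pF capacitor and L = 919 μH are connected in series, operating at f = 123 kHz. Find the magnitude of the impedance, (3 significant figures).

1190 Ω

ω = 2πf = 772800 rad/s
X_L = ωL = 710 Ω
X_C = 1/(ωC) = 1900 Ω
Net reactance X = X_L − X_C = -1190 Ω
Z = − j1190 Ω
|Z| = √(0² + 1190²) = 1190 Ω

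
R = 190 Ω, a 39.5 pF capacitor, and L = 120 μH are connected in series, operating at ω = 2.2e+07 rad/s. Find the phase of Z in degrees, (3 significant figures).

82.7°

X_L = ωL = 2640 Ω
X_C = 1/(ωC) = 1150 Ω
Net reactance X = X_L − X_C = 1490 Ω
Z = 190 + j1490 Ω
|Z| = √(190² + 1490²) = 1500 Ω
∠Z = arctan(1490/190) = 82.7°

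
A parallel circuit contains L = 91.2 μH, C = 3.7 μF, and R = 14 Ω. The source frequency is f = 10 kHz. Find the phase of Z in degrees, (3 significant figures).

-39.1°

ω = 2πf = 62830 rad/s
X_L = ωL = 5.73 Ω
X_C = 1/(ωC) = 4.30 Ω
Parallel: admittances add. Y = 1/R + 1/(jωL) + jωC
Y = (0.0714 + j0.0580) S
|Y| = 0.0920 S → |Z| = 1/|Y| = 10.9 Ω, ∠Z = −∠Y = -39.1°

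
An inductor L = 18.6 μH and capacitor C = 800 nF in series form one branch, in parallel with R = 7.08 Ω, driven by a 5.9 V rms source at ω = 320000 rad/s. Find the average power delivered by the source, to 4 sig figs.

4.917 W

X_L = ωL = 5.952 Ω
X_C = 1/(ωC) = 3.906 Ω
Branch 1: Z₁ = R = 7.080 Ω
Branch 2 (series LC): Z₂ = j(X_L − X_C) = j2.046 Ω
Parallel: Z = Z₁Z₂/(Z₁+Z₂), |Z| = 1.965 Ω, ∠Z = 73.88°
I = V/|Z| = 3.002 A
P = VI cos φ = 5.9 × 3.002 × cos(73.88°) = 4.917 W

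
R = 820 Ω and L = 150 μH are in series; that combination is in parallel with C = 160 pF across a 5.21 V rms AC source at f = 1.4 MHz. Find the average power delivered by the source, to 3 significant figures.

9.22 mW

ω = 2πf = 8.796e+06 rad/s
X_L = ωL = 1320 Ω
X_C = 1/(ωC) = 711 Ω
Branch 1 (R+jX_L): Z₁ = 820 + j1320 Ω, |Z₁| = 1550 Ω
Branch 2 (−jX_C): Z₂ = −j711 Ω
Parallel: Z = Z₁Z₂/(Z₁+Z₂), |Z| = 1080 Ω, ∠Z = -68.5°
I = V/|Z| = 4.82 mA
P = VI cos φ = 5.21 × 0.00482 × cos(-68.5°) = 9.22 mW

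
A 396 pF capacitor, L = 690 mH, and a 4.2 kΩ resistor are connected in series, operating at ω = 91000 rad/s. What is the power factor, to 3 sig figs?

X_L = ωL = 62800 Ω
X_C = 1/(ωC) = 27800 Ω
Net reactance X = X_L − X_C = 35000 Ω
Z = 4200 + j35000 Ω
|Z| = √(4200² + 35000²) = 35300 Ω
∠Z = arctan(35000/4200) = 83.2°
cos φ = cos(83.2°) = 0.119

0.119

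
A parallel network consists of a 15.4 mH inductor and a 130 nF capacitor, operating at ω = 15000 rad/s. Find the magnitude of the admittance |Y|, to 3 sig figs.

2.38 mS

X_L = ωL = 231 Ω
X_C = 1/(ωC) = 513 Ω
Parallel: admittances add. Y = 1/(jωL) + jωC
Y = (0 − j0.00238) S
|Y| = 0.00238 S → |Z| = 1/|Y| = 420 Ω, ∠Z = −∠Y = 90.0°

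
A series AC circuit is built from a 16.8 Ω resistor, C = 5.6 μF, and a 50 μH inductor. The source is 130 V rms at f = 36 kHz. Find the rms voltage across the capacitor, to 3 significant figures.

5.18 V

ω = 2πf = 226200 rad/s
X_L = ωL = 11.3 Ω
X_C = 1/(ωC) = 0.789 Ω
Net reactance X = X_L − X_C = 10.5 Ω
Z = 16.8 + j10.5 Ω
|Z| = √(16.8² + 10.5²) = 19.8 Ω
I = V/|Z| = 6.56 A
V_C = I·|Z_C| = 6.56 × 0.789 = 5.18 V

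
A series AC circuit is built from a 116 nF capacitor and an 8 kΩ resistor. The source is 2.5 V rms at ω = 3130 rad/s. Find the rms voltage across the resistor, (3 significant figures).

2.36 V

X_C = 1/(ωC) = 2750 Ω
Z = 8000 − j2750 Ω
|Z| = √(8000² + 2750²) = 8460 Ω
I = V/|Z| = 295 μA
V_R = I·|Z_R| = 0.000295 × 8000 = 2.36 V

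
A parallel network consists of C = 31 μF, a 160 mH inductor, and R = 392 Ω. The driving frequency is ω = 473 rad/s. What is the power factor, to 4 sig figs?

X_L = ωL = 75.68 Ω
X_C = 1/(ωC) = 68.20 Ω
Parallel: admittances add. Y = 1/R + 1/(jωL) + jωC
Y = (0.002551 + j0.001449) S
|Y| = 0.002934 S → |Z| = 1/|Y| = 340.8 Ω, ∠Z = −∠Y = -29.60°
cos φ = cos(-29.60°) = 0.8695

0.8695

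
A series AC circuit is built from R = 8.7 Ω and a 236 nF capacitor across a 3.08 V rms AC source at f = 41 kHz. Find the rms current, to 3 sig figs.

166 mA

ω = 2πf = 257600 rad/s
X_C = 1/(ωC) = 16.4 Ω
Z = 8.70 − j16.4 Ω
|Z| = √(8.70² + 16.4²) = 18.6 Ω
I = V/|Z| = 3.08/18.6 = 166 mA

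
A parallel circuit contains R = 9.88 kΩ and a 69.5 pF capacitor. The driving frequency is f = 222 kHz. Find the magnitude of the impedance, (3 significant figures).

ω = 2πf = 1.395e+06 rad/s
X_C = 1/(ωC) = 10300 Ω
Parallel: admittances add. Y = 1/R + jωC
Y = (0.000101 + j9.69e-05) S
|Y| = 0.000140 S → |Z| = 1/|Y| = 7140 Ω, ∠Z = −∠Y = -43.8°

7140 Ω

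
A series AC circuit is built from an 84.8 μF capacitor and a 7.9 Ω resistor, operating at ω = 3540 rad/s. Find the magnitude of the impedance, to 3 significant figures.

8.57 Ω

X_C = 1/(ωC) = 3.33 Ω
Z = 7.90 − j3.33 Ω
|Z| = √(7.90² + 3.33²) = 8.57 Ω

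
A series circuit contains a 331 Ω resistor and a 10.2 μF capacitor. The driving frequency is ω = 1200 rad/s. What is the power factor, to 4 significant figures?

0.9709

X_C = 1/(ωC) = 81.70 Ω
Z = 331.0 − j81.70 Ω
|Z| = √(331.0² + 81.70²) = 340.9 Ω
∠Z = arctan(-81.70/331.0) = -13.86°
cos φ = cos(-13.86°) = 0.9709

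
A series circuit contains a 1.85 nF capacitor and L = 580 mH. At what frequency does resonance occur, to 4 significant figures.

4.859 kHz

ω₀ = 1/√(LC) = 1/√(0.58 × 1.85e-09) = 30530 rad/s
f₀ = ω₀/(2π) = 4.859 kHz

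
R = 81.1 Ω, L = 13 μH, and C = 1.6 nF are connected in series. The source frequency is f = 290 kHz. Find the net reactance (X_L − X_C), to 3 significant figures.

-319 Ω

ω = 2πf = 1.822e+06 rad/s
X_L = ωL = 23.7 Ω
X_C = 1/(ωC) = 343 Ω
X = 23.7 − 343 = -319 Ω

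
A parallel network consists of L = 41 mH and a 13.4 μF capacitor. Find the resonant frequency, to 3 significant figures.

ω₀ = 1/√(LC) = 1/√(0.041 × 1.34e-05) = 1349 rad/s
f₀ = ω₀/(2π) = 215 Hz

215 Hz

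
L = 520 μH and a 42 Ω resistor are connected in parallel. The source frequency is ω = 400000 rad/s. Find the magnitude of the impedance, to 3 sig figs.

X_L = ωL = 208 Ω
Parallel: admittances add. Y = 1/R + 1/(jωL)
Y = (0.0238 − j0.00481) S
|Y| = 0.0243 S → |Z| = 1/|Y| = 41.2 Ω, ∠Z = −∠Y = 11.4°

41.2 Ω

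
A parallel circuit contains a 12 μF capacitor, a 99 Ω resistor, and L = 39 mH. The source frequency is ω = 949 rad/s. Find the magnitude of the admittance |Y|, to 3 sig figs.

X_L = ωL = 37.0 Ω
X_C = 1/(ωC) = 87.8 Ω
Parallel: admittances add. Y = 1/R + 1/(jωL) + jωC
Y = (0.0101 − j0.0156) S
|Y| = 0.0186 S → |Z| = 1/|Y| = 53.7 Ω, ∠Z = −∠Y = 57.1°

18.6 mS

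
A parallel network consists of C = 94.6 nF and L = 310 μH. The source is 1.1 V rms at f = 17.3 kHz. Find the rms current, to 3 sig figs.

ω = 2πf = 108700 rad/s
X_L = ωL = 33.7 Ω
X_C = 1/(ωC) = 97.2 Ω
Parallel: admittances add. Y = 1/(jωL) + jωC
Y = (0 − j0.0194) S
|Y| = 0.0194 S → |Z| = 1/|Y| = 51.6 Ω, ∠Z = −∠Y = 90.0°
I = V/|Z| = 1.1/51.6 = 21.3 mA

21.3 mA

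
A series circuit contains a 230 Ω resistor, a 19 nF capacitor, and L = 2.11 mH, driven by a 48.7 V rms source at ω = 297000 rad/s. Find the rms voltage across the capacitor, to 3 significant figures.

17.1 V

X_L = ωL = 627 Ω
X_C = 1/(ωC) = 177 Ω
Net reactance X = X_L − X_C = 449 Ω
Z = 230 + j449 Ω
|Z| = √(230² + 449²) = 505 Ω
I = V/|Z| = 96.5 mA
V_C = I·|Z_C| = 0.0965 × 177 = 17.1 V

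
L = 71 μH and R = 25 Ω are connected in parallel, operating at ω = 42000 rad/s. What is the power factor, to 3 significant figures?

X_L = ωL = 2.98 Ω
Parallel: admittances add. Y = 1/R + 1/(jωL)
Y = (0.0400 − j0.335) S
|Y| = 0.338 S → |Z| = 1/|Y| = 2.96 Ω, ∠Z = −∠Y = 83.2°
cos φ = cos(83.2°) = 0.118

0.118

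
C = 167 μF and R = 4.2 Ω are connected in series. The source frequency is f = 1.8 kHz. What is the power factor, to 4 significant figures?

ω = 2πf = 11310 rad/s
X_C = 1/(ωC) = 0.5295 Ω
Z = 4.200 − j0.5295 Ω
|Z| = √(4.200² + 0.5295²) = 4.233 Ω
∠Z = arctan(-0.5295/4.200) = -7.185°
cos φ = cos(-7.185°) = 0.9921

0.9921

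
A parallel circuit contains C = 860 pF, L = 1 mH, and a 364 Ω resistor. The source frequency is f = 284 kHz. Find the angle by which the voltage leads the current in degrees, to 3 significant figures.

ω = 2πf = 1.784e+06 rad/s
X_L = ωL = 1780 Ω
X_C = 1/(ωC) = 652 Ω
Parallel: admittances add. Y = 1/R + 1/(jωL) + jωC
Y = (0.00275 + j0.000974) S
|Y| = 0.00291 S → |Z| = 1/|Y| = 343 Ω, ∠Z = −∠Y = -19.5°

-19.5°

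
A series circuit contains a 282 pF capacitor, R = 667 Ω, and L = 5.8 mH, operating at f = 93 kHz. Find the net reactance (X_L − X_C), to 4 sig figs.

ω = 2πf = 584300 rad/s
X_L = ωL = 3389 Ω
X_C = 1/(ωC) = 6069 Ω
X = 3389 − 6069 = -2679 Ω

-2679 Ω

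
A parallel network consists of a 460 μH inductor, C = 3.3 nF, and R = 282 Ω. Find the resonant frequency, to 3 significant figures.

129 kHz

ω₀ = 1/√(LC) = 1/√(0.00046 × 3.3e-09) = 811600 rad/s
f₀ = ω₀/(2π) = 129 kHz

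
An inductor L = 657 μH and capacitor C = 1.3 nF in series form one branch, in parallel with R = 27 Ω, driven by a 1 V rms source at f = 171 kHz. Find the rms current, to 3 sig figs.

ω = 2πf = 1.074e+06 rad/s
X_L = ωL = 706 Ω
X_C = 1/(ωC) = 716 Ω
Branch 1: Z₁ = R = 27.0 Ω
Branch 2 (series LC): Z₂ = j(X_L − X_C) = −j10.0 Ω
Parallel: Z = Z₁Z₂/(Z₁+Z₂), |Z| = 9.42 Ω, ∠Z = -69.6°
I = V/|Z| = 1/9.42 = 106 mA

106 mA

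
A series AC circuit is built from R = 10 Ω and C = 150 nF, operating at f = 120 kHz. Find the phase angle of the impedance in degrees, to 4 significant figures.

ω = 2πf = 754000 rad/s
X_C = 1/(ωC) = 8.842 Ω
Z = 10.00 − j8.842 Ω
|Z| = √(10.00² + 8.842²) = 13.35 Ω
∠Z = arctan(-8.842/10.00) = -41.48°

-41.48°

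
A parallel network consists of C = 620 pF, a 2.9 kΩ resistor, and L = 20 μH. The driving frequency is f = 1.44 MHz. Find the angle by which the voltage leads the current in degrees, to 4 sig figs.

ω = 2πf = 9.048e+06 rad/s
X_L = ωL = 181.0 Ω
X_C = 1/(ωC) = 178.3 Ω
Parallel: admittances add. Y = 1/R + 1/(jωL) + jωC
Y = (0.0003448 + j8.341e-05) S
|Y| = 0.0003548 S → |Z| = 1/|Y| = 2819 Ω, ∠Z = −∠Y = -13.60°

-13.60°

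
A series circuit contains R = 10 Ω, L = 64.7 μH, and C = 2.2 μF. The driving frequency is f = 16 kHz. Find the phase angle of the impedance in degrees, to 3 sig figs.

11.2°

ω = 2πf = 100500 rad/s
X_L = ωL = 6.50 Ω
X_C = 1/(ωC) = 4.52 Ω
Net reactance X = X_L − X_C = 1.98 Ω
Z = 10.0 + j1.98 Ω
|Z| = √(10.0² + 1.98²) = 10.2 Ω
∠Z = arctan(1.98/10.0) = 11.2°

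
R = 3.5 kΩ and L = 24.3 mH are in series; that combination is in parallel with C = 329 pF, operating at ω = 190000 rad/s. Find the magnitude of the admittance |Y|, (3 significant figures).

X_L = ωL = 4620 Ω
X_C = 1/(ωC) = 16000 Ω
Branch 1 (R+jX_L): Z₁ = 3500 + j4620 Ω, |Z₁| = 5790 Ω
Branch 2 (−jX_C): Z₂ = −j16000 Ω
Parallel: Z = Z₁Z₂/(Z₁+Z₂), |Z| = 7780 Ω, ∠Z = 35.7°
|Y| = 1/|Z| = 128 μS

128 μS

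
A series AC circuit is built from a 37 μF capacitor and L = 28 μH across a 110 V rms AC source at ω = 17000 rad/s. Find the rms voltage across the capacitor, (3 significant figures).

X_L = ωL = 0.476 Ω
X_C = 1/(ωC) = 1.59 Ω
Net reactance X = X_L − X_C = -1.11 Ω
Z = − j1.11 Ω
|Z| = √(0² + 1.11²) = 1.11 Ω
I = V/|Z| = 98.8 A
V_C = I·|Z_C| = 98.8 × 1.59 = 157 V

157 V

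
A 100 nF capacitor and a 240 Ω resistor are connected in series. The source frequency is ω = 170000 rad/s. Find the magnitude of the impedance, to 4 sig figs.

247.1 Ω

X_C = 1/(ωC) = 58.82 Ω
Z = 240.0 − j58.82 Ω
|Z| = √(240.0² + 58.82²) = 247.1 Ω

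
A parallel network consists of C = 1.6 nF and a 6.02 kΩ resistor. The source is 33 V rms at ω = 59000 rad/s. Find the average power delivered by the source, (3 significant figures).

X_C = 1/(ωC) = 10600 Ω
Parallel: admittances add. Y = 1/R + jωC
Y = (0.000166 + j9.44e-05) S
|Y| = 0.000191 S → |Z| = 1/|Y| = 5230 Ω, ∠Z = −∠Y = -29.6°
I = V/|Z| = 6.31 mA
P = VI cos φ = 33 × 0.00631 × cos(-29.6°) = 181 mW

181 mW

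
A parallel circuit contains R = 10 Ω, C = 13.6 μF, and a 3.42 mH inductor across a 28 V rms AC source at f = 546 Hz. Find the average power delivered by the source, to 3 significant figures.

ω = 2πf = 3431 rad/s
X_L = ωL = 11.7 Ω
X_C = 1/(ωC) = 21.4 Ω
Parallel: admittances add. Y = 1/R + 1/(jωL) + jωC
Y = (0.100 − j0.0386) S
|Y| = 0.107 S → |Z| = 1/|Y| = 9.33 Ω, ∠Z = −∠Y = 21.1°
I = V/|Z| = 3.00 A
P = VI cos φ = 28 × 3.00 × cos(21.1°) = 78.4 W

78.4 W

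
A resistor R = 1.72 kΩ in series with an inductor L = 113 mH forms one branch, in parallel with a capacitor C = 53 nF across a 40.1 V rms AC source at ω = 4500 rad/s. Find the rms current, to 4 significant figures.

21.68 mA

X_L = ωL = 508.5 Ω
X_C = 1/(ωC) = 4193 Ω
Branch 1 (R+jX_L): Z₁ = 1720 + j508.5 Ω, |Z₁| = 1794 Ω
Branch 2 (−jX_C): Z₂ = −j4193 Ω
Parallel: Z = Z₁Z₂/(Z₁+Z₂), |Z| = 1850 Ω, ∠Z = -8.555°
I = V/|Z| = 40.1/1850 = 21.68 mA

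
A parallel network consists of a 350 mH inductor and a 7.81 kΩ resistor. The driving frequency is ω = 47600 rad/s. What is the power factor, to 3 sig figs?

0.905

X_L = ωL = 16700 Ω
Parallel: admittances add. Y = 1/R + 1/(jωL)
Y = (0.000128 − j6e-05) S
|Y| = 0.000141 S → |Z| = 1/|Y| = 7070 Ω, ∠Z = −∠Y = 25.1°
cos φ = cos(25.1°) = 0.905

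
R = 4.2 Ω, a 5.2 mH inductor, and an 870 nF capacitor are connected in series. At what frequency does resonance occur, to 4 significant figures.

ω₀ = 1/√(LC) = 1/√(0.0052 × 8.7e-07) = 14870 rad/s
f₀ = ω₀/(2π) = 2.366 kHz

2.366 kHz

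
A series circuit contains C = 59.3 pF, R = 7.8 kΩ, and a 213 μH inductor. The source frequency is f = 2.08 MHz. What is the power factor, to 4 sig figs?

ω = 2πf = 1.307e+07 rad/s
X_L = ωL = 2784 Ω
X_C = 1/(ωC) = 1290 Ω
Net reactance X = X_L − X_C = 1493 Ω
Z = 7800 + j1493 Ω
|Z| = √(7800² + 1493²) = 7942 Ω
∠Z = arctan(1493/7800) = 10.84°
cos φ = cos(10.84°) = 0.9822

0.9822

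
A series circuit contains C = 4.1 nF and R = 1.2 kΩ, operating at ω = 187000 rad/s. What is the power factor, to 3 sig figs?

0.677

X_C = 1/(ωC) = 1300 Ω
Z = 1200 − j1300 Ω
|Z| = √(1200² + 1300²) = 1770 Ω
∠Z = arctan(-1300/1200) = -47.4°
cos φ = cos(-47.4°) = 0.677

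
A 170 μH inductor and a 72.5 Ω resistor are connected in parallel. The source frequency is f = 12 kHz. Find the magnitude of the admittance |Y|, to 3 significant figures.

79.2 mS

ω = 2πf = 75400 rad/s
X_L = ωL = 12.8 Ω
Parallel: admittances add. Y = 1/R + 1/(jωL)
Y = (0.0138 − j0.0780) S
|Y| = 0.0792 S → |Z| = 1/|Y| = 12.6 Ω, ∠Z = −∠Y = 80.0°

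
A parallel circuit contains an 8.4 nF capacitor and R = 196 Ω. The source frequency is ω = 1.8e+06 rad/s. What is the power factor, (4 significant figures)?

X_C = 1/(ωC) = 66.14 Ω
Parallel: admittances add. Y = 1/R + jωC
Y = (0.005102 + j0.01512) S
|Y| = 0.01596 S → |Z| = 1/|Y| = 62.67 Ω, ∠Z = −∠Y = -71.35°
cos φ = cos(-71.35°) = 0.3197

0.3197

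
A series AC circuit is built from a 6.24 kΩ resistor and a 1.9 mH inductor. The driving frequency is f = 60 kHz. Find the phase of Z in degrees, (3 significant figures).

ω = 2πf = 377000 rad/s
X_L = ωL = 716 Ω
Z = 6240 + j716 Ω
|Z| = √(6240² + 716²) = 6280 Ω
∠Z = arctan(716/6240) = 6.55°

6.55°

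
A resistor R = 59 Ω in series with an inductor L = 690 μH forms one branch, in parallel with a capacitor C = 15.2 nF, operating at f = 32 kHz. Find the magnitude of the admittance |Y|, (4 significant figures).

4.004 mS

ω = 2πf = 201100 rad/s
X_L = ωL = 138.7 Ω
X_C = 1/(ωC) = 327.2 Ω
Branch 1 (R+jX_L): Z₁ = 59.00 + j138.7 Ω, |Z₁| = 150.8 Ω
Branch 2 (−jX_C): Z₂ = −j327.2 Ω
Parallel: Z = Z₁Z₂/(Z₁+Z₂), |Z| = 249.8 Ω, ∠Z = 49.58°
|Y| = 1/|Z| = 4.004 mS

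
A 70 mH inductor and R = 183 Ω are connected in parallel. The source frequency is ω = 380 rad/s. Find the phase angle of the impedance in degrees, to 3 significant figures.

81.7°

X_L = ωL = 26.6 Ω
Parallel: admittances add. Y = 1/R + 1/(jωL)
Y = (0.00546 − j0.0376) S
|Y| = 0.0380 S → |Z| = 1/|Y| = 26.3 Ω, ∠Z = −∠Y = 81.7°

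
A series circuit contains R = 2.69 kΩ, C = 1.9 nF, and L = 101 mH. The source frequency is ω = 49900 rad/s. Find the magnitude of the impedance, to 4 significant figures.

X_L = ωL = 5040 Ω
X_C = 1/(ωC) = 10550 Ω
Net reactance X = X_L − X_C = -5508 Ω
Z = 2690 − j5508 Ω
|Z| = √(2690² + 5508²) = 6129 Ω

6129 Ω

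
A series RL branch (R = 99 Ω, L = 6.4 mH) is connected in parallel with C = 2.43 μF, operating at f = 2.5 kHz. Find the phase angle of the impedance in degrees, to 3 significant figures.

ω = 2πf = 15710 rad/s
X_L = ωL = 101 Ω
X_C = 1/(ωC) = 26.2 Ω
Branch 1 (R+jX_L): Z₁ = 99.0 + j101 Ω, |Z₁| = 141 Ω
Branch 2 (−jX_C): Z₂ = −j26.2 Ω
Parallel: Z = Z₁Z₂/(Z₁+Z₂), |Z| = 29.9 Ω, ∠Z = -81.5°

-81.5°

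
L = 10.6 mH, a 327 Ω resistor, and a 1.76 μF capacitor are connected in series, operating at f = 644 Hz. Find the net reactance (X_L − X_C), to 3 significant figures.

ω = 2πf = 4046 rad/s
X_L = ωL = 42.9 Ω
X_C = 1/(ωC) = 140 Ω
X = 42.9 − 140 = -97.5 Ω

-97.5 Ω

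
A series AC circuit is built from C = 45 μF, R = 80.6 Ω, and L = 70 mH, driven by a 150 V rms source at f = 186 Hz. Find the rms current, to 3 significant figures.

ω = 2πf = 1169 rad/s
X_L = ωL = 81.8 Ω
X_C = 1/(ωC) = 19.0 Ω
Net reactance X = X_L − X_C = 62.8 Ω
Z = 80.6 + j62.8 Ω
|Z| = √(80.6² + 62.8²) = 102 Ω
I = V/|Z| = 150/102 = 1.47 A

1.47 A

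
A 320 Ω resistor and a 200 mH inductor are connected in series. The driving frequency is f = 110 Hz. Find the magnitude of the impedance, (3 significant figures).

349 Ω

ω = 2πf = 691.2 rad/s
X_L = ωL = 138 Ω
Z = 320 + j138 Ω
|Z| = √(320² + 138²) = 349 Ω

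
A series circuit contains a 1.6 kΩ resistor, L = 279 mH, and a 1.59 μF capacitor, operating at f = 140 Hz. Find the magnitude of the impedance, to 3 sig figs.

1670 Ω

ω = 2πf = 879.6 rad/s
X_L = ωL = 245 Ω
X_C = 1/(ωC) = 715 Ω
Net reactance X = X_L − X_C = -470 Ω
Z = 1600 − j470 Ω
|Z| = √(1600² + 470²) = 1670 Ω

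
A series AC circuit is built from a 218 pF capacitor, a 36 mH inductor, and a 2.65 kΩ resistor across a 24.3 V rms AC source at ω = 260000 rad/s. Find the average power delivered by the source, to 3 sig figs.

20.7 mW

X_L = ωL = 9360 Ω
X_C = 1/(ωC) = 17600 Ω
Net reactance X = X_L − X_C = -8280 Ω
Z = 2650 − j8280 Ω
|Z| = √(2650² + 8280²) = 8700 Ω
∠Z = arctan(-8280/2650) = -72.3°
I = V/|Z| = 2.79 mA
P = VI cos φ = 24.3 × 0.00279 × cos(-72.3°) = 20.7 mW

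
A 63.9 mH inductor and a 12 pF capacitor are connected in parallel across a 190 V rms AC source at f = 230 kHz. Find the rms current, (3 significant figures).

ω = 2πf = 1.445e+06 rad/s
X_L = ωL = 92300 Ω
X_C = 1/(ωC) = 57700 Ω
Parallel: admittances add. Y = 1/(jωL) + jωC
Y = (0 + j6.51e-06) S
|Y| = 6.51e-06 S → |Z| = 1/|Y| = 154000 Ω, ∠Z = −∠Y = -90.0°
I = V/|Z| = 190/154000 = 1.24 mA

1.24 mA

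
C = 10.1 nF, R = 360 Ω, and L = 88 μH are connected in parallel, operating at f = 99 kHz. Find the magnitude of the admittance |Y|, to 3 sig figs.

ω = 2πf = 622000 rad/s
X_L = ωL = 54.7 Ω
X_C = 1/(ωC) = 159 Ω
Parallel: admittances add. Y = 1/R + 1/(jωL) + jωC
Y = (0.00278 − j0.0120) S
|Y| = 0.0123 S → |Z| = 1/|Y| = 81.3 Ω, ∠Z = −∠Y = 77.0°

12.3 mS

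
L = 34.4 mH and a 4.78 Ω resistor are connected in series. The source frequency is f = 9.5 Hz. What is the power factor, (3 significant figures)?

ω = 2πf = 59.69 rad/s
X_L = ωL = 2.05 Ω
Z = 4.78 + j2.05 Ω
|Z| = √(4.78² + 2.05²) = 5.20 Ω
∠Z = arctan(2.05/4.78) = 23.2°
cos φ = cos(23.2°) = 0.919

0.919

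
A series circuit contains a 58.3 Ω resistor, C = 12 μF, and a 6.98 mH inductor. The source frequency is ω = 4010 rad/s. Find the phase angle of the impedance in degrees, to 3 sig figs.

X_L = ωL = 28.0 Ω
X_C = 1/(ωC) = 20.8 Ω
Net reactance X = X_L − X_C = 7.21 Ω
Z = 58.3 + j7.21 Ω
|Z| = √(58.3² + 7.21²) = 58.7 Ω
∠Z = arctan(7.21/58.3) = 7.05°

7.05°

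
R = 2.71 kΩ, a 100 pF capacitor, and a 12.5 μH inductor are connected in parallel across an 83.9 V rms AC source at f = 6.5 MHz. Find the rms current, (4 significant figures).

ω = 2πf = 4.084e+07 rad/s
X_L = ωL = 510.5 Ω
X_C = 1/(ωC) = 244.9 Ω
Parallel: admittances add. Y = 1/R + 1/(jωL) + jωC
Y = (0.0003690 + j0.002125) S
|Y| = 0.002157 S → |Z| = 1/|Y| = 463.6 Ω, ∠Z = −∠Y = -80.15°
I = V/|Z| = 83.9/463.6 = 181.0 mA

181.0 mA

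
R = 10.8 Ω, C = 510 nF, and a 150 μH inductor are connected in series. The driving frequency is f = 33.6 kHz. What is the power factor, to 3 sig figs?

ω = 2πf = 211100 rad/s
X_L = ωL = 31.7 Ω
X_C = 1/(ωC) = 9.29 Ω
Net reactance X = X_L − X_C = 22.4 Ω
Z = 10.8 + j22.4 Ω
|Z| = √(10.8² + 22.4²) = 24.8 Ω
∠Z = arctan(22.4/10.8) = 64.2°
cos φ = cos(64.2°) = 0.435

0.435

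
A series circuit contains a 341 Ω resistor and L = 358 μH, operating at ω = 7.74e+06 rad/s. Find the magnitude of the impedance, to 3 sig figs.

2790 Ω

X_L = ωL = 2770 Ω
Z = 341 + j2770 Ω
|Z| = √(341² + 2770²) = 2790 Ω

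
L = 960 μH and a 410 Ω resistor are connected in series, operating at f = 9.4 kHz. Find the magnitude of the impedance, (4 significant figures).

413.9 Ω

ω = 2πf = 59060 rad/s
X_L = ωL = 56.70 Ω
Z = 410.0 + j56.70 Ω
|Z| = √(410.0² + 56.70²) = 413.9 Ω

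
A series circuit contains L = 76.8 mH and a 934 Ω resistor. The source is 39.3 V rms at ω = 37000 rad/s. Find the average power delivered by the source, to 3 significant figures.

X_L = ωL = 2840 Ω
Z = 934 + j2840 Ω
|Z| = √(934² + 2840²) = 2990 Ω
∠Z = arctan(2840/934) = 71.8°
I = V/|Z| = 13.1 mA
P = VI cos φ = 39.3 × 0.0131 × cos(71.8°) = 161 mW

161 mW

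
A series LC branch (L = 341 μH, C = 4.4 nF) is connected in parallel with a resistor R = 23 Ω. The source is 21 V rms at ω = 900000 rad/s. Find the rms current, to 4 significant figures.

991.4 mA

X_L = ωL = 306.9 Ω
X_C = 1/(ωC) = 252.5 Ω
Branch 1: Z₁ = R = 23.00 Ω
Branch 2 (series LC): Z₂ = j(X_L − X_C) = j54.37 Ω
Parallel: Z = Z₁Z₂/(Z₁+Z₂), |Z| = 21.18 Ω, ∠Z = 22.93°
I = V/|Z| = 21/21.18 = 991.4 mA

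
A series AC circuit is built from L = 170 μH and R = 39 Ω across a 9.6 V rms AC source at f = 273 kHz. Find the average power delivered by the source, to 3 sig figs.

ω = 2πf = 1.715e+06 rad/s
X_L = ωL = 292 Ω
Z = 39.0 + j292 Ω
|Z| = √(39.0² + 292²) = 294 Ω
∠Z = arctan(292/39.0) = 82.4°
I = V/|Z| = 32.6 mA
P = VI cos φ = 9.6 × 0.0326 × cos(82.4°) = 41.5 mW

41.5 mW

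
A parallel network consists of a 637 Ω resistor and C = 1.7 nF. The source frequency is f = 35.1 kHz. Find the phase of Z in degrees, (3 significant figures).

ω = 2πf = 220500 rad/s
X_C = 1/(ωC) = 2670 Ω
Parallel: admittances add. Y = 1/R + jωC
Y = (0.00157 + j0.000375) S
|Y| = 0.00161 S → |Z| = 1/|Y| = 620 Ω, ∠Z = −∠Y = -13.4°

-13.4°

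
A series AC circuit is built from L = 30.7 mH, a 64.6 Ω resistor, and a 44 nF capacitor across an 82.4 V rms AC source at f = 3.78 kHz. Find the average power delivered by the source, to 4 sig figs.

ω = 2πf = 23750 rad/s
X_L = ωL = 729.1 Ω
X_C = 1/(ωC) = 956.9 Ω
Net reactance X = X_L − X_C = -227.8 Ω
Z = 64.60 − j227.8 Ω
|Z| = √(64.60² + 227.8²) = 236.8 Ω
∠Z = arctan(-227.8/64.60) = -74.17°
I = V/|Z| = 348.0 mA
P = VI cos φ = 82.4 × 0.3480 × cos(-74.17°) = 7.824 W

7.824 W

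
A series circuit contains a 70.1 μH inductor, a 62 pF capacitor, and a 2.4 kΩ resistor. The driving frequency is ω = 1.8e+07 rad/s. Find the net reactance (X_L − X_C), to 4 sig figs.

X_L = ωL = 1262 Ω
X_C = 1/(ωC) = 896.1 Ω
X = 1262 − 896.1 = 365.7 Ω

365.7 Ω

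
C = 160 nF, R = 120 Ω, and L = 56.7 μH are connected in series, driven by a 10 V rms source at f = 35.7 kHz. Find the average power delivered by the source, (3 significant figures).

820 mW

ω = 2πf = 224300 rad/s
X_L = ωL = 12.7 Ω
X_C = 1/(ωC) = 27.9 Ω
Net reactance X = X_L − X_C = -15.1 Ω
Z = 120 − j15.1 Ω
|Z| = √(120² + 15.1²) = 121 Ω
∠Z = arctan(-15.1/120) = -7.19°
I = V/|Z| = 82.7 mA
P = VI cos φ = 10 × 0.0827 × cos(-7.19°) = 820 mW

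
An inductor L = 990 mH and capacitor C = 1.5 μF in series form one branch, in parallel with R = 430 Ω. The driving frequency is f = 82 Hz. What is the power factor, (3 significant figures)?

0.877

ω = 2πf = 515.2 rad/s
X_L = ωL = 510 Ω
X_C = 1/(ωC) = 1290 Ω
Branch 1: Z₁ = R = 430 Ω
Branch 2 (series LC): Z₂ = j(X_L − X_C) = −j784 Ω
Parallel: Z = Z₁Z₂/(Z₁+Z₂), |Z| = 377 Ω, ∠Z = -28.7°
cos φ = cos(-28.7°) = 0.877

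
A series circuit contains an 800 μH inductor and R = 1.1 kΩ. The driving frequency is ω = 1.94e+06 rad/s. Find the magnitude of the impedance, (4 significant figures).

X_L = ωL = 1552 Ω
Z = 1100 + j1552 Ω
|Z| = √(1100² + 1552²) = 1902 Ω

1902 Ω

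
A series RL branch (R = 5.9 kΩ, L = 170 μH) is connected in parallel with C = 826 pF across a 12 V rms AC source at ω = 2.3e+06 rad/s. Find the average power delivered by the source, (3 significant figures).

X_L = ωL = 391 Ω
X_C = 1/(ωC) = 526 Ω
Branch 1 (R+jX_L): Z₁ = 5900 + j391 Ω, |Z₁| = 5910 Ω
Branch 2 (−jX_C): Z₂ = −j526 Ω
Parallel: Z = Z₁Z₂/(Z₁+Z₂), |Z| = 527 Ω, ∠Z = -84.9°
I = V/|Z| = 22.8 mA
P = VI cos φ = 12 × 0.0228 × cos(-84.9°) = 24.3 mW

24.3 mW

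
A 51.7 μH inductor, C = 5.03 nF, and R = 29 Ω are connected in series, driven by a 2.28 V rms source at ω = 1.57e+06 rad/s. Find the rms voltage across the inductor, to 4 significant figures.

3.432 V

X_L = ωL = 81.17 Ω
X_C = 1/(ωC) = 126.6 Ω
Net reactance X = X_L − X_C = -45.46 Ω
Z = 29.00 − j45.46 Ω
|Z| = √(29.00² + 45.46²) = 53.92 Ω
I = V/|Z| = 42.28 mA
V_L = I·|Z_L| = 0.04228 × 81.17 = 3.432 V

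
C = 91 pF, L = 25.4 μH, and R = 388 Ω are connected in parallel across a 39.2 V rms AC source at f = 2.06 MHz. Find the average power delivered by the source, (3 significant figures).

3.96 W

ω = 2πf = 1.294e+07 rad/s
X_L = ωL = 329 Ω
X_C = 1/(ωC) = 849 Ω
Parallel: admittances add. Y = 1/R + 1/(jωL) + jωC
Y = (0.00258 − j0.00186) S
|Y| = 0.00318 S → |Z| = 1/|Y| = 314 Ω, ∠Z = −∠Y = 35.9°
I = V/|Z| = 125 mA
P = VI cos φ = 39.2 × 0.125 × cos(35.9°) = 3.96 W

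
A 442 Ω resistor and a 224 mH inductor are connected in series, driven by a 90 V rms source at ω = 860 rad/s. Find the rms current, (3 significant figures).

187 mA

X_L = ωL = 193 Ω
Z = 442 + j193 Ω
|Z| = √(442² + 193²) = 482 Ω
I = V/|Z| = 90/482 = 187 mA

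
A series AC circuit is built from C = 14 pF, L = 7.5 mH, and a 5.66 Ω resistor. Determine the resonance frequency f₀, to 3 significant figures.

ω₀ = 1/√(LC) = 1/√(0.0075 × 1.4e-11) = 3.086e+06 rad/s
f₀ = ω₀/(2π) = 491 kHz

491 kHz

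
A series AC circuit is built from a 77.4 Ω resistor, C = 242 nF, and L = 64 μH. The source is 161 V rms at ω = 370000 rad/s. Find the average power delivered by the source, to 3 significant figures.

326 W

X_L = ωL = 23.7 Ω
X_C = 1/(ωC) = 11.2 Ω
Net reactance X = X_L − X_C = 12.5 Ω
Z = 77.4 + j12.5 Ω
|Z| = √(77.4² + 12.5²) = 78.4 Ω
∠Z = arctan(12.5/77.4) = 9.18°
I = V/|Z| = 2.05 A
P = VI cos φ = 161 × 2.05 × cos(9.18°) = 326 W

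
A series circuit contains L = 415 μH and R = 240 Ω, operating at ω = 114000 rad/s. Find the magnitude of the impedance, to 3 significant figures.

X_L = ωL = 47.3 Ω
Z = 240 + j47.3 Ω
|Z| = √(240² + 47.3²) = 245 Ω

245 Ω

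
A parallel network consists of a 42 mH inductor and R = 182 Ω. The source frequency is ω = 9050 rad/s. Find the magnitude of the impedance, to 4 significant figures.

X_L = ωL = 380.1 Ω
Parallel: admittances add. Y = 1/R + 1/(jωL)
Y = (0.005495 − j0.002631) S
|Y| = 0.006092 S → |Z| = 1/|Y| = 164.2 Ω, ∠Z = −∠Y = 25.59°

164.2 Ω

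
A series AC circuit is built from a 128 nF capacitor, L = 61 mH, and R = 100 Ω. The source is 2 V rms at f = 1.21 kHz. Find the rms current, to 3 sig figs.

ω = 2πf = 7603 rad/s
X_L = ωL = 464 Ω
X_C = 1/(ωC) = 1030 Ω
Net reactance X = X_L − X_C = -564 Ω
Z = 100 − j564 Ω
|Z| = √(100² + 564²) = 573 Ω
I = V/|Z| = 2/573 = 3.49 mA

3.49 mA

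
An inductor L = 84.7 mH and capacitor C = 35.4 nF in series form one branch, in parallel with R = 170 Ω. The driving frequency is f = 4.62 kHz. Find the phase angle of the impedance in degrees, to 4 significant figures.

ω = 2πf = 29030 rad/s
X_L = ωL = 2459 Ω
X_C = 1/(ωC) = 973.1 Ω
Branch 1: Z₁ = R = 170.0 Ω
Branch 2 (series LC): Z₂ = j(X_L − X_C) = j1486 Ω
Parallel: Z = Z₁Z₂/(Z₁+Z₂), |Z| = 168.9 Ω, ∠Z = 6.528°

6.528°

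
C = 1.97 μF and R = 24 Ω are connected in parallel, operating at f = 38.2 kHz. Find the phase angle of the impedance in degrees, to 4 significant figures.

ω = 2πf = 240000 rad/s
X_C = 1/(ωC) = 2.115 Ω
Parallel: admittances add. Y = 1/R + jωC
Y = (0.04167 + j0.4728) S
|Y| = 0.4747 S → |Z| = 1/|Y| = 2.107 Ω, ∠Z = −∠Y = -84.96°

-84.96°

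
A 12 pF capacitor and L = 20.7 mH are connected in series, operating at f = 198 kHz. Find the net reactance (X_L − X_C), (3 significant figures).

-41200 Ω

ω = 2πf = 1.244e+06 rad/s
X_L = ωL = 25800 Ω
X_C = 1/(ωC) = 67000 Ω
X = 25800 − 67000 = -41200 Ω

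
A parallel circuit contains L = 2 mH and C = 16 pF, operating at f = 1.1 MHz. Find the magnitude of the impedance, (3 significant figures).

ω = 2πf = 6.912e+06 rad/s
X_L = ωL = 13800 Ω
X_C = 1/(ωC) = 9040 Ω
Parallel: admittances add. Y = 1/(jωL) + jωC
Y = (0 + j3.82e-05) S
|Y| = 3.82e-05 S → |Z| = 1/|Y| = 26200 Ω, ∠Z = −∠Y = -90.0°

26200 Ω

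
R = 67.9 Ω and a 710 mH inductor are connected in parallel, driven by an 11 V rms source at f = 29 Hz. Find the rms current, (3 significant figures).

183 mA

ω = 2πf = 182.2 rad/s
X_L = ωL = 129 Ω
Parallel: admittances add. Y = 1/R + 1/(jωL)
Y = (0.0147 − j0.00773) S
|Y| = 0.0166 S → |Z| = 1/|Y| = 60.1 Ω, ∠Z = −∠Y = 27.7°
I = V/|Z| = 11/60.1 = 183 mA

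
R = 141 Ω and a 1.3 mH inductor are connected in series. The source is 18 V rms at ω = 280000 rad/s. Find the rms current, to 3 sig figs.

46.1 mA

X_L = ωL = 364 Ω
Z = 141 + j364 Ω
|Z| = √(141² + 364²) = 390 Ω
I = V/|Z| = 18/390 = 46.1 mA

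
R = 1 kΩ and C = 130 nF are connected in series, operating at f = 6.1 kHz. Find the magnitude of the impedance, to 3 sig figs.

1020 Ω

ω = 2πf = 38330 rad/s
X_C = 1/(ωC) = 201 Ω
Z = 1000 − j201 Ω
|Z| = √(1000² + 201²) = 1020 Ω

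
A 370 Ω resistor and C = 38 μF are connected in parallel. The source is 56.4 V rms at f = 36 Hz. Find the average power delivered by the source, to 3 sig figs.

8.60 W

ω = 2πf = 226.2 rad/s
X_C = 1/(ωC) = 116 Ω
Parallel: admittances add. Y = 1/R + jωC
Y = (0.00270 + j0.00860) S
|Y| = 0.00901 S → |Z| = 1/|Y| = 111 Ω, ∠Z = −∠Y = -72.5°
I = V/|Z| = 508 mA
P = VI cos φ = 56.4 × 0.508 × cos(-72.5°) = 8.60 W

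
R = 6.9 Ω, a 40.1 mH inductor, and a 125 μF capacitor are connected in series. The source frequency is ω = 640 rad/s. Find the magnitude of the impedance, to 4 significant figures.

X_L = ωL = 25.66 Ω
X_C = 1/(ωC) = 12.50 Ω
Net reactance X = X_L − X_C = 13.16 Ω
Z = 6.900 + j13.16 Ω
|Z| = √(6.900² + 13.16²) = 14.86 Ω

14.86 Ω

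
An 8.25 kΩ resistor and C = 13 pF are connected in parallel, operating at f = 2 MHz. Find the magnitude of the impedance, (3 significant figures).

4920 Ω

ω = 2πf = 1.257e+07 rad/s
X_C = 1/(ωC) = 6120 Ω
Parallel: admittances add. Y = 1/R + jωC
Y = (0.000121 + j0.000163) S
|Y| = 0.000203 S → |Z| = 1/|Y| = 4920 Ω, ∠Z = −∠Y = -53.4°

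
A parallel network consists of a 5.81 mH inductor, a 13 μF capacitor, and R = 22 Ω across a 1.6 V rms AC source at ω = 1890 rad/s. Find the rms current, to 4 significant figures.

128.9 mA

X_L = ωL = 10.98 Ω
X_C = 1/(ωC) = 40.70 Ω
Parallel: admittances add. Y = 1/R + 1/(jωL) + jωC
Y = (0.04545 − j0.06650) S
|Y| = 0.08055 S → |Z| = 1/|Y| = 12.41 Ω, ∠Z = −∠Y = 55.65°
I = V/|Z| = 1.6/12.41 = 128.9 mA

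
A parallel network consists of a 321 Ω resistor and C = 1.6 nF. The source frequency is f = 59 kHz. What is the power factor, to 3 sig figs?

0.982

ω = 2πf = 370700 rad/s
X_C = 1/(ωC) = 1690 Ω
Parallel: admittances add. Y = 1/R + jωC
Y = (0.00312 + j0.000593) S
|Y| = 0.00317 S → |Z| = 1/|Y| = 315 Ω, ∠Z = −∠Y = -10.8°
cos φ = cos(-10.8°) = 0.982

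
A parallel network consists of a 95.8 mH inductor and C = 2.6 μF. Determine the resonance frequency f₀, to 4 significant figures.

318.9 Hz

ω₀ = 1/√(LC) = 1/√(0.0958 × 2.6e-06) = 2004 rad/s
f₀ = ω₀/(2π) = 318.9 Hz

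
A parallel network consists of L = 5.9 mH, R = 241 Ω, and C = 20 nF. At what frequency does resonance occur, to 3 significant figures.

14.7 kHz

ω₀ = 1/√(LC) = 1/√(0.0059 × 2e-08) = 92060 rad/s
f₀ = ω₀/(2π) = 14.7 kHz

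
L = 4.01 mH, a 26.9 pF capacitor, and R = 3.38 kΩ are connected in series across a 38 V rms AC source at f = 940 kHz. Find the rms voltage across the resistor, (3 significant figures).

7.25 V

ω = 2πf = 5.906e+06 rad/s
X_L = ωL = 23700 Ω
X_C = 1/(ωC) = 6290 Ω
Net reactance X = X_L − X_C = 17400 Ω
Z = 3380 + j17400 Ω
|Z| = √(3380² + 17400²) = 17700 Ω
I = V/|Z| = 2.15 mA
V_R = I·|Z_R| = 0.00215 × 3380 = 7.25 V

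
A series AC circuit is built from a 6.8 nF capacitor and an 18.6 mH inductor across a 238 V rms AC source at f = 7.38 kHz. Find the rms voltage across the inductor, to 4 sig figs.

88.90 V

ω = 2πf = 46370 rad/s
X_L = ωL = 862.5 Ω
X_C = 1/(ωC) = 3171 Ω
Net reactance X = X_L − X_C = -2309 Ω
Z = − j2309 Ω
|Z| = √(0² + 2309²) = 2309 Ω
I = V/|Z| = 103.1 mA
V_L = I·|Z_L| = 0.1031 × 862.5 = 88.90 V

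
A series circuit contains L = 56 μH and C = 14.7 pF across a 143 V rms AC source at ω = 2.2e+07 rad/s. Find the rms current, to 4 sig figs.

76.88 mA

X_L = ωL = 1232 Ω
X_C = 1/(ωC) = 3092 Ω
Net reactance X = X_L − X_C = -1860 Ω
Z = − j1860 Ω
|Z| = √(0² + 1860²) = 1860 Ω
I = V/|Z| = 143/1860 = 76.88 mA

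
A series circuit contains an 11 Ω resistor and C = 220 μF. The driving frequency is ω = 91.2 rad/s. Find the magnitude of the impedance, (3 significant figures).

51.0 Ω

X_C = 1/(ωC) = 49.8 Ω
Z = 11.0 − j49.8 Ω
|Z| = √(11.0² + 49.8²) = 51.0 Ω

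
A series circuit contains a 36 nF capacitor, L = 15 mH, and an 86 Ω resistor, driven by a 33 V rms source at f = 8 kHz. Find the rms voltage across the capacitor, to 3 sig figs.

83.3 V

ω = 2πf = 50270 rad/s
X_L = ωL = 754 Ω
X_C = 1/(ωC) = 553 Ω
Net reactance X = X_L − X_C = 201 Ω
Z = 86.0 + j201 Ω
|Z| = √(86.0² + 201²) = 219 Ω
I = V/|Z| = 151 mA
V_C = I·|Z_C| = 0.151 × 553 = 83.3 V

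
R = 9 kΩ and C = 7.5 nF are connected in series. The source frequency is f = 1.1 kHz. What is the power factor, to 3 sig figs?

0.423

ω = 2πf = 6912 rad/s
X_C = 1/(ωC) = 19300 Ω
Z = 9000 − j19300 Ω
|Z| = √(9000² + 19300²) = 21300 Ω
∠Z = arctan(-19300/9000) = -65.0°
cos φ = cos(-65.0°) = 0.423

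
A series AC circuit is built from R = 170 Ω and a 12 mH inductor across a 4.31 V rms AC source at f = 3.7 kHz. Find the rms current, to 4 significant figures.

ω = 2πf = 23250 rad/s
X_L = ωL = 279.0 Ω
Z = 170.0 + j279.0 Ω
|Z| = √(170.0² + 279.0²) = 326.7 Ω
I = V/|Z| = 4.31/326.7 = 13.19 mA

13.19 mA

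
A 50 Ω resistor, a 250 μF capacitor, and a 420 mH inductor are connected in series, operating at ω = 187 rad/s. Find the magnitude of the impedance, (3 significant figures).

X_L = ωL = 78.5 Ω
X_C = 1/(ωC) = 21.4 Ω
Net reactance X = X_L − X_C = 57.1 Ω
Z = 50.0 + j57.1 Ω
|Z| = √(50.0² + 57.1²) = 75.9 Ω

75.9 Ω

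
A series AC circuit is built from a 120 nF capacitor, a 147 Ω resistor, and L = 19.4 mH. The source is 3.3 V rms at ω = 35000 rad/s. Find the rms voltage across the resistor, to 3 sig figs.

X_L = ωL = 679 Ω
X_C = 1/(ωC) = 238 Ω
Net reactance X = X_L − X_C = 441 Ω
Z = 147 + j441 Ω
|Z| = √(147² + 441²) = 465 Ω
I = V/|Z| = 7.10 mA
V_R = I·|Z_R| = 0.00710 × 147 = 1.04 V

1.04 V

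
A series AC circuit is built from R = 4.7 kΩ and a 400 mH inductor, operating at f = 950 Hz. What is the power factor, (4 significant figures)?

ω = 2πf = 5969 rad/s
X_L = ωL = 2388 Ω
Z = 4700 + j2388 Ω
|Z| = √(4700² + 2388²) = 5272 Ω
∠Z = arctan(2388/4700) = 26.93°
cos φ = cos(26.93°) = 0.8916

0.8916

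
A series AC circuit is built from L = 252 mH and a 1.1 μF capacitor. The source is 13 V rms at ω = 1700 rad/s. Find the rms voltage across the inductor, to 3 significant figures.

X_L = ωL = 428 Ω
X_C = 1/(ωC) = 535 Ω
Net reactance X = X_L − X_C = -106 Ω
Z = − j106 Ω
|Z| = √(0² + 106²) = 106 Ω
I = V/|Z| = 122 mA
V_L = I·|Z_L| = 0.122 × 428 = 52.4 V

52.4 V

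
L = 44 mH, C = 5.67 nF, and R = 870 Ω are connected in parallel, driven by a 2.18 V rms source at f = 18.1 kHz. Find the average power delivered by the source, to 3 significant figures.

ω = 2πf = 113700 rad/s
X_L = ωL = 5000 Ω
X_C = 1/(ωC) = 1550 Ω
Parallel: admittances add. Y = 1/R + 1/(jωL) + jωC
Y = (0.00115 + j0.000445) S
|Y| = 0.00123 S → |Z| = 1/|Y| = 811 Ω, ∠Z = −∠Y = -21.2°
I = V/|Z| = 2.69 mA
P = VI cos φ = 2.18 × 0.00269 × cos(-21.2°) = 5.46 mW

5.46 mW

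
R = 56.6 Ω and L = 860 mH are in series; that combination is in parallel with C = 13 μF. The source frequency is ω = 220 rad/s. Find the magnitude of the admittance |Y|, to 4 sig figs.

X_L = ωL = 189.2 Ω
X_C = 1/(ωC) = 349.7 Ω
Branch 1 (R+jX_L): Z₁ = 56.60 + j189.2 Ω, |Z₁| = 197.5 Ω
Branch 2 (−jX_C): Z₂ = −j349.7 Ω
Parallel: Z = Z₁Z₂/(Z₁+Z₂), |Z| = 405.8 Ω, ∠Z = 53.91°
|Y| = 1/|Z| = 2.464 mS

2.464 mS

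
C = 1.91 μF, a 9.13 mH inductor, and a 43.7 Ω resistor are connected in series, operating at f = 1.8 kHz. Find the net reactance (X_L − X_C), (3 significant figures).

57.0 Ω

ω = 2πf = 11310 rad/s
X_L = ωL = 103 Ω
X_C = 1/(ωC) = 46.3 Ω
X = 103 − 46.3 = 57.0 Ω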